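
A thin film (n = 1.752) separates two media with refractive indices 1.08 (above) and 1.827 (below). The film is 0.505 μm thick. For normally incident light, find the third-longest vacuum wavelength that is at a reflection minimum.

708 nm

Ray reflecting at the top interface goes from n = 1.08 toward n = 1.752: a half-wave phase shift.
At the lower boundary (n = 1.752 to n = 1.827) the reflected ray undergoes a half-wave phase shift.
Zero or two π shifts → no net half-wave offset.
So the condition for destructive reflection is 2 n t = (m + ½) λ.
λ = 2 n t / (m + ½). The third-longest wavelength is m = 2: λ = 2 × 1.752 × 505 / 2.50 = 708 nm.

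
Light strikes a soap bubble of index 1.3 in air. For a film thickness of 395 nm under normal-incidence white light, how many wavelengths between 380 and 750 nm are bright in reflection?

2

At the upper boundary (n = 1.0 to n = 1.3) the reflected ray undergoes a half-wave phase shift.
Bottom surface (1.3 → 1.0): reflection off a lower-index medium gives no phase shift.
Net: one phase inversion between the two reflected rays.
For maximum reflection here: 2 n t = (m + ½) λ.
λ = 2 n t / (m + ½) = 1027 / (m + ½) nm.
m=0: 2054 nm (IR); m=1: 685 nm (visible); m=2: 411 nm (visible); m=3: 293 nm (UV).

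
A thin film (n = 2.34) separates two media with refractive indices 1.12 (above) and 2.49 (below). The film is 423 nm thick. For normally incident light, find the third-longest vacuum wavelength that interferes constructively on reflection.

660 nm

At the upper boundary (n = 1.12 to n = 2.34) the reflected ray undergoes a half-wave phase shift.
Bottom surface (2.34 → 2.49): reflection off a higher-index medium gives a half-wave phase shift.
The two reflections carry the same phase change, so no net offset.
So the condition for constructive reflection is 2 n t = m λ.
λ = 2 n t / m. The third-longest wavelength is m = 3: λ = 2 × 2.34 × 423 / 3.00 = 660 nm.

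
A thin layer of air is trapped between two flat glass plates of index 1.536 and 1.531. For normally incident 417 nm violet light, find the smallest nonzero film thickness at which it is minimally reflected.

Ray reflecting at the top interface goes from n = 1.536 toward n = 1.0: no phase shift.
At the lower boundary (n = 1.0 to n = 1.531) the reflected ray undergoes a half-wave phase shift.
Net: one phase inversion between the two reflected rays.
With one net inversion, destructive interference in reflection requires 2 n t = m λ.
Minimum nonzero at m = 1: t = λ / (2 n) = 417 / (2 × 1.0) = 209 nm.

209 nm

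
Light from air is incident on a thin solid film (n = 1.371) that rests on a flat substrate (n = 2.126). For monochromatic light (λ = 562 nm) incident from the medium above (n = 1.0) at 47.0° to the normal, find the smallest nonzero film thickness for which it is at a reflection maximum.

Ray reflecting at the top interface goes from n = 1.0 toward n = 1.371: a half-wave phase shift.
Ray reflecting at the bottom interface goes from n = 1.371 toward n = 2.126: a half-wave phase shift.
Net: no relative phase inversion (both shifts match).
For strong reflection here: 2 n t cos θ_r = m λ.
Snell's law: 1.0 sin 47.0° = 1.371 sin θ_r → sin θ_r = 0.533, cos θ_r = 0.846.
Minimum nonzero at m = 1: t = λ / (2 n cos θ_r) = 562 / (2 × 1.371 × 0.846) = 242 nm.

242 nm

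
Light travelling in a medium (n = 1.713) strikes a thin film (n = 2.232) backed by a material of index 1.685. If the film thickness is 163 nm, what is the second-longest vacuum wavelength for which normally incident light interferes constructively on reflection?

485 nm

Top surface (1.713 → 2.232): reflection off a higher-index medium gives a half-wave phase shift.
Ray reflecting at the bottom interface goes from n = 2.232 toward n = 1.685: no phase shift.
Net: one phase inversion between the two reflected rays.
So the condition for constructive reflection is 2 n t = (m + ½) λ.
λ = 2 n t / (m + ½). The second-longest wavelength is m = 1: λ = 2 × 2.232 × 163 / 1.50 = 485 nm.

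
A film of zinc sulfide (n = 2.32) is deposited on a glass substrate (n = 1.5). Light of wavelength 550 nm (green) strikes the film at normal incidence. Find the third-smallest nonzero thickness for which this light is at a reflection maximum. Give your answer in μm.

0.296 μm

Top surface (1.0 → 2.32): reflection off a higher-index medium gives a half-wave phase shift.
Ray reflecting at the bottom interface goes from n = 2.32 toward n = 1.5: no phase shift.
The two reflections differ by half a wavelength.
For bright reflection here: 2 n t = (m + ½) λ.
The third-smallest nonzero thickness corresponds to m = 2: t = (m + ½) λ / (2 n) = 2.50 × 550 / (2 × 2.32) = 296 nm.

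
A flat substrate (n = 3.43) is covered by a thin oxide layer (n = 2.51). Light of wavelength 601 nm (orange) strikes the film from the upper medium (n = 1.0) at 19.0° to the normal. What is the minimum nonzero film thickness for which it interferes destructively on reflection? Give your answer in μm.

Ray reflecting at the top interface goes from n = 1.0 toward n = 2.51: a half-wave phase shift.
Bottom surface (2.51 → 3.43): reflection off a higher-index medium gives a half-wave phase shift.
Zero or two π shifts → no net half-wave offset.
With no net inversion, destructive interference in reflection requires 2 n t cos θ_r = (m + ½) λ.
Snell's law: 1.0 sin 19.0° = 2.51 sin θ_r → sin θ_r = 0.130, cos θ_r = 0.992.
Minimum at m = 0: t = λ / (4 n cos θ_r) = 601 / (4 × 2.51 × 0.992) = 60.4 nm.

0.0604 μm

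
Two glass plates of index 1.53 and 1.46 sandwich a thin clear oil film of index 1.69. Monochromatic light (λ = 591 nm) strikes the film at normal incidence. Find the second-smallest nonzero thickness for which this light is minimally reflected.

350 nm

At the upper boundary (n = 1.53 to n = 1.69) the reflected ray undergoes a half-wave phase shift.
Bottom surface (1.69 → 1.46): reflection off a lower-index medium gives no phase shift.
Exactly one π shift → a net half-wave offset.
With one net inversion, destructive interference in reflection requires 2 n t = m λ.
The second-smallest nonzero thickness corresponds to m = 2: t = m λ / (2 n) = 2.00 × 591 / (2 × 1.69) = 350 nm.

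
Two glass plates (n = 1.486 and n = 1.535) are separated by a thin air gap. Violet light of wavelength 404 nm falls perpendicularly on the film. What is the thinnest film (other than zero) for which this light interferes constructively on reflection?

101 nm

At the upper boundary (n = 1.486 to n = 1.0) the reflected ray undergoes no phase shift.
At the lower boundary (n = 1.0 to n = 1.535) the reflected ray undergoes a half-wave phase shift.
Net: one phase inversion between the two reflected rays.
For bright reflection here: 2 n t = (m + ½) λ.
Minimum at m = 0: t = λ / (4 n) = 404 / (4 × 1.0) = 101 nm.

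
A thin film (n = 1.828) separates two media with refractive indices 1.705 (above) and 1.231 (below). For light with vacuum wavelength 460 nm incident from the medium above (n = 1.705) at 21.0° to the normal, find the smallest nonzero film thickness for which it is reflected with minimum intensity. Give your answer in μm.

Top surface (1.705 → 1.828): reflection off a higher-index medium gives a half-wave phase shift.
Bottom surface (1.828 → 1.231): reflection off a lower-index medium gives no phase shift.
Net: one phase inversion between the two reflected rays.
So the condition for destructive reflection is 2 n t cos θ_r = m λ.
Snell's law: 1.705 sin 21.0° = 1.828 sin θ_r → sin θ_r = 0.334, cos θ_r = 0.942.
Minimum nonzero at m = 1: t = λ / (2 n cos θ_r) = 460 / (2 × 1.828 × 0.942) = 133 nm.

0.133 μm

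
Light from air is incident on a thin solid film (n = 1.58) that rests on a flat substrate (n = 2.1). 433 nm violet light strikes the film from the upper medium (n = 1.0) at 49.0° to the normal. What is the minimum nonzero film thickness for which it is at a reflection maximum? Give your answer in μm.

0.156 μm

Top surface (1.0 → 1.58): reflection off a higher-index medium gives a half-wave phase shift.
Ray reflecting at the bottom interface goes from n = 1.58 toward n = 2.1: a half-wave phase shift.
Zero or two π shifts → no net half-wave offset.
So the condition for constructive reflection is 2 n t cos θ_r = m λ.
Snell's law: 1.0 sin 49.0° = 1.58 sin θ_r → sin θ_r = 0.478, cos θ_r = 0.879.
Minimum nonzero at m = 1: t = λ / (2 n cos θ_r) = 433 / (2 × 1.58 × 0.879) = 156 nm.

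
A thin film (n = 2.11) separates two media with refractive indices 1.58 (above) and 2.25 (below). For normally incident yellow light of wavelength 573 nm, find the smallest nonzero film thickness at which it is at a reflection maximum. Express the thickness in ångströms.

1358 Å

Top surface (1.58 → 2.11): reflection off a higher-index medium gives a half-wave phase shift.
At the lower boundary (n = 2.11 to n = 2.25) the reflected ray undergoes a half-wave phase shift.
Zero or two π shifts → no net half-wave offset.
So the condition for constructive reflection is 2 n t = m λ.
Minimum nonzero at m = 1: t = λ / (2 n) = 573 / (2 × 2.11) = 136 nm.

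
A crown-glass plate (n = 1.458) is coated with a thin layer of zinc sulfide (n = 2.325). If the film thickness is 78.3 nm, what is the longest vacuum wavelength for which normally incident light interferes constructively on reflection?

728 nm

Top surface (1.0 → 2.325): reflection off a higher-index medium gives a half-wave phase shift.
Bottom surface (2.325 → 1.458): reflection off a lower-index medium gives no phase shift.
The two reflections differ by half a wavelength.
So the condition for constructive reflection is 2 n t = (m + ½) λ.
λ = 2 n t / (m + ½). The longest wavelength is m = 0: λ = 2 × 2.325 × 78.3 / 0.500 = 728 nm.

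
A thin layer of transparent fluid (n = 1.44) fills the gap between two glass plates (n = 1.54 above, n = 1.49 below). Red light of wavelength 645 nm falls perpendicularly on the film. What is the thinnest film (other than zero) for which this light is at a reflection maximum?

112 nm

Ray reflecting at the top interface goes from n = 1.54 toward n = 1.44: no phase shift.
Ray reflecting at the bottom interface goes from n = 1.44 toward n = 1.49: a half-wave phase shift.
The two reflections differ by half a wavelength.
So the condition for constructive reflection is 2 n t = (m + ½) λ.
Minimum at m = 0: t = λ / (4 n) = 645 / (4 × 1.44) = 112 nm.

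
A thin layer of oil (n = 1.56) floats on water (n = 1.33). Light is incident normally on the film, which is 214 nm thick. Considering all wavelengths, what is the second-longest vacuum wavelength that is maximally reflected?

445 nm

Top surface (1.0 → 1.56): reflection off a higher-index medium gives a half-wave phase shift.
Ray reflecting at the bottom interface goes from n = 1.56 toward n = 1.33: no phase shift.
The two reflections differ by half a wavelength.
So the condition for constructive reflection is 2 n t = (m + ½) λ.
λ = 2 n t / (m + ½). The second-longest wavelength is m = 1: λ = 2 × 1.56 × 214 / 1.50 = 445 nm.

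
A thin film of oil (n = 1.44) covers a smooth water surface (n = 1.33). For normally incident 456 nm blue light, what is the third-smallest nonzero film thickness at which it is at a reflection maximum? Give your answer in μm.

Top surface (1.0 → 1.44): reflection off a higher-index medium gives a half-wave phase shift.
Bottom surface (1.44 → 1.33): reflection off a lower-index medium gives no phase shift.
Net: one phase inversion between the two reflected rays.
So the condition for constructive reflection is 2 n t = (m + ½) λ.
The third-smallest nonzero thickness corresponds to m = 2: t = (m + ½) λ / (2 n) = 2.50 × 456 / (2 × 1.44) = 396 nm.

0.396 μm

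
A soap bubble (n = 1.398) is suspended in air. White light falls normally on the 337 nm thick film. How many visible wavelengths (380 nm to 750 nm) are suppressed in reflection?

At the upper boundary (n = 1.0 to n = 1.398) the reflected ray undergoes a half-wave phase shift.
Bottom surface (1.398 → 1.0): reflection off a lower-index medium gives no phase shift.
The two reflections differ by half a wavelength.
So the condition for destructive reflection is 2 n t = m λ.
λ = 2 n t / m = 942 / m nm.
m=1: 942 nm (IR); m=2: 471 nm (visible); m=3: 314 nm (UV).

1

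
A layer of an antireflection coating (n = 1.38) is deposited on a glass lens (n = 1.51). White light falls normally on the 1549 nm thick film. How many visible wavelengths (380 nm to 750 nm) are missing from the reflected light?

5

Top surface (1.0 → 1.38): reflection off a higher-index medium gives a half-wave phase shift.
Ray reflecting at the bottom interface goes from n = 1.38 toward n = 1.51: a half-wave phase shift.
Zero or two π shifts → no net half-wave offset.
With no net inversion, destructive interference in reflection requires 2 n t = (m + ½) λ.
λ = 2 n t / (m + ½) = 4275 / (m + ½) nm.
m=5: 777 nm (IR); m=6: 658 nm (visible); m=7: 570 nm (visible); m=8: 503 nm (visible); m=9: 450 nm (visible); m=10: 407 nm (visible); m=11: 372 nm (UV).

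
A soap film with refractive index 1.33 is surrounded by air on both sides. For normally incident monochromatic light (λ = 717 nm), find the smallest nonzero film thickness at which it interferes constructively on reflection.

135 nm

At the upper boundary (n = 1.0 to n = 1.33) the reflected ray undergoes a half-wave phase shift.
At the lower boundary (n = 1.33 to n = 1.0) the reflected ray undergoes no phase shift.
The two reflections differ by half a wavelength.
So the condition for constructive reflection is 2 n t = (m + ½) λ.
Minimum at m = 0: t = λ / (4 n) = 717 / (4 × 1.33) = 135 nm.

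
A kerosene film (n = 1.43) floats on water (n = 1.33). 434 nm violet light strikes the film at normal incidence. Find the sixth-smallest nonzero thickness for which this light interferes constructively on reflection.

Ray reflecting at the top interface goes from n = 1.0 toward n = 1.43: a half-wave phase shift.
At the lower boundary (n = 1.43 to n = 1.33) the reflected ray undergoes no phase shift.
Net: one phase inversion between the two reflected rays.
With one net inversion, constructive interference in reflection requires 2 n t = (m + ½) λ.
The sixth-smallest nonzero thickness corresponds to m = 5: t = (m + ½) λ / (2 n) = 5.50 × 434 / (2 × 1.43) = 835 nm.

835 nm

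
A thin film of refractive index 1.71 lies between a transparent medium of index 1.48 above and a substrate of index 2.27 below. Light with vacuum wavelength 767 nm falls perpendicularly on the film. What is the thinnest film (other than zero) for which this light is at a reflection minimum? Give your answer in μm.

0.112 μm

Top surface (1.48 → 1.71): reflection off a higher-index medium gives a half-wave phase shift.
Ray reflecting at the bottom interface goes from n = 1.71 toward n = 2.27: a half-wave phase shift.
Net: no relative phase inversion (both shifts match).
So the condition for destructive reflection is 2 n t = (m + ½) λ.
Minimum at m = 0: t = λ / (4 n) = 767 / (4 × 1.71) = 112 nm.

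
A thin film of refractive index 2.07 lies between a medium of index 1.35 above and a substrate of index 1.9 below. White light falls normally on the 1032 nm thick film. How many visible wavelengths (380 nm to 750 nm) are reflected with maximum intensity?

At the upper boundary (n = 1.35 to n = 2.07) the reflected ray undergoes a half-wave phase shift.
Ray reflecting at the bottom interface goes from n = 2.07 toward n = 1.9: no phase shift.
The two reflections differ by half a wavelength.
So the condition for constructive reflection is 2 n t = (m + ½) λ.
λ = 2 n t / (m + ½) = 4272 / (m + ½) nm.
m=5: 777 nm (IR); m=6: 657 nm (visible); m=7: 570 nm (visible); m=8: 503 nm (visible); m=9: 450 nm (visible); m=10: 407 nm (visible); m=11: 372 nm (UV).

5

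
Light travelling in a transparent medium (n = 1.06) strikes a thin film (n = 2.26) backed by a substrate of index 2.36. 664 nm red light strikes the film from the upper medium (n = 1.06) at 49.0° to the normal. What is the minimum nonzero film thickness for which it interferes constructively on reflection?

157 nm

Top surface (1.06 → 2.26): reflection off a higher-index medium gives a half-wave phase shift.
Ray reflecting at the bottom interface goes from n = 2.26 toward n = 2.36: a half-wave phase shift.
Net: no relative phase inversion (both shifts match).
For bright reflection here: 2 n t cos θ_r = m λ.
Snell's law: 1.06 sin 49.0° = 2.26 sin θ_r → sin θ_r = 0.354, cos θ_r = 0.935.
Minimum nonzero at m = 1: t = λ / (2 n cos θ_r) = 664 / (2 × 2.26 × 0.935) = 157 nm.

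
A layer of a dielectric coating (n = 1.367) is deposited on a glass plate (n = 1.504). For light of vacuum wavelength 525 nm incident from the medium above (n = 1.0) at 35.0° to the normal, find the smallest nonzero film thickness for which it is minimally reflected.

Top surface (1.0 → 1.367): reflection off a higher-index medium gives a half-wave phase shift.
Ray reflecting at the bottom interface goes from n = 1.367 toward n = 1.504: a half-wave phase shift.
Zero or two π shifts → no net half-wave offset.
With no net inversion, destructive interference in reflection requires 2 n t cos θ_r = (m + ½) λ.
Snell's law: 1.0 sin 35.0° = 1.367 sin θ_r → sin θ_r = 0.420, cos θ_r = 0.908.
Minimum at m = 0: t = λ / (4 n cos θ_r) = 525 / (4 × 1.367 × 0.908) = 106 nm.

106 nm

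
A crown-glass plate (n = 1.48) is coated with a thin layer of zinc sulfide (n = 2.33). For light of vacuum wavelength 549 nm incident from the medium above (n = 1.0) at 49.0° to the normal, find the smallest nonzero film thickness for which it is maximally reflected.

62.3 nm

Top surface (1.0 → 2.33): reflection off a higher-index medium gives a half-wave phase shift.
Ray reflecting at the bottom interface goes from n = 2.33 toward n = 1.48: no phase shift.
Net: one phase inversion between the two reflected rays.
With one net inversion, constructive interference in reflection requires 2 n t cos θ_r = (m + ½) λ.
Snell's law: 1.0 sin 49.0° = 2.33 sin θ_r → sin θ_r = 0.324, cos θ_r = 0.946.
Minimum at m = 0: t = λ / (4 n cos θ_r) = 549 / (4 × 2.33 × 0.946) = 62.3 nm.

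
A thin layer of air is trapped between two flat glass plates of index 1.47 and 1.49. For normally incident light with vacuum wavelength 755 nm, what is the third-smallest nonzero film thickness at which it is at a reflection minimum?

Top surface (1.47 → 1.0): reflection off a lower-index medium gives no phase shift.
Ray reflecting at the bottom interface goes from n = 1.0 toward n = 1.49: a half-wave phase shift.
Exactly one π shift → a net half-wave offset.
With one net inversion, destructive interference in reflection requires 2 n t = m λ.
The third-smallest nonzero thickness corresponds to m = 3: t = m λ / (2 n) = 3.00 × 755 / (2 × 1.0) = 1133 nm.

1133 nm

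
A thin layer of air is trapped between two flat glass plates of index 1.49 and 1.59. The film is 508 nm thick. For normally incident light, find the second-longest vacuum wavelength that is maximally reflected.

Top surface (1.49 → 1.0): reflection off a lower-index medium gives no phase shift.
At the lower boundary (n = 1.0 to n = 1.59) the reflected ray undergoes a half-wave phase shift.
The two reflections differ by half a wavelength.
With one net inversion, constructive interference in reflection requires 2 n t = (m + ½) λ.
λ = 2 n t / (m + ½). The second-longest wavelength is m = 1: λ = 2 × 1.0 × 508 / 1.50 = 677 nm.

677 nm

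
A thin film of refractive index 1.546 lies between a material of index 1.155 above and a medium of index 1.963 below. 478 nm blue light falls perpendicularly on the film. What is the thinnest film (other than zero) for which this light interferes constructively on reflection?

155 nm

Ray reflecting at the top interface goes from n = 1.155 toward n = 1.546: a half-wave phase shift.
At the lower boundary (n = 1.546 to n = 1.963) the reflected ray undergoes a half-wave phase shift.
Net: no relative phase inversion (both shifts match).
So the condition for constructive reflection is 2 n t = m λ.
Minimum nonzero at m = 1: t = λ / (2 n) = 478 / (2 × 1.546) = 155 nm.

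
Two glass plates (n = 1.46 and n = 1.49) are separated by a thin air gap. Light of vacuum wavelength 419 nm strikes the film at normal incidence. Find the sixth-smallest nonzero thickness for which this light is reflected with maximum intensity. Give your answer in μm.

1.15 μm

Top surface (1.46 → 1.0): reflection off a lower-index medium gives no phase shift.
Bottom surface (1.0 → 1.49): reflection off a higher-index medium gives a half-wave phase shift.
Net: one phase inversion between the two reflected rays.
With one net inversion, constructive interference in reflection requires 2 n t = (m + ½) λ.
The sixth-smallest nonzero thickness corresponds to m = 5: t = (m + ½) λ / (2 n) = 5.50 × 419 / (2 × 1.0) = 1152 nm.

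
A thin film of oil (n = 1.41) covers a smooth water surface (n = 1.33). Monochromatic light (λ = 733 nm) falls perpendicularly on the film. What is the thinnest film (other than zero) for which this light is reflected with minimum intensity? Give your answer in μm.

0.260 μm

Ray reflecting at the top interface goes from n = 1.0 toward n = 1.41: a half-wave phase shift.
Bottom surface (1.41 → 1.33): reflection off a lower-index medium gives no phase shift.
The two reflections differ by half a wavelength.
With one net inversion, destructive interference in reflection requires 2 n t = m λ.
Minimum nonzero at m = 1: t = λ / (2 n) = 733 / (2 × 1.41) = 260 nm.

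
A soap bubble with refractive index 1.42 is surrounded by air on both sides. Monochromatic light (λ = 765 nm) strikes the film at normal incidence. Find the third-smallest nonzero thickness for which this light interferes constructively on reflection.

673 nm

At the upper boundary (n = 1.0 to n = 1.42) the reflected ray undergoes a half-wave phase shift.
Ray reflecting at the bottom interface goes from n = 1.42 toward n = 1.0: no phase shift.
The two reflections differ by half a wavelength.
For bright reflection here: 2 n t = (m + ½) λ.
The third-smallest nonzero thickness corresponds to m = 2: t = (m + ½) λ / (2 n) = 2.50 × 765 / (2 × 1.42) = 673 nm.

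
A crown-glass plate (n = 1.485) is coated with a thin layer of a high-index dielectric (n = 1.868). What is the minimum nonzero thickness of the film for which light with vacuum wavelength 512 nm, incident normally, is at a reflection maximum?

Top surface (1.0 → 1.868): reflection off a higher-index medium gives a half-wave phase shift.
Bottom surface (1.868 → 1.485): reflection off a lower-index medium gives no phase shift.
The two reflections differ by half a wavelength.
For bright reflection here: 2 n t = (m + ½) λ.
Minimum at m = 0: t = λ / (4 n) = 512 / (4 × 1.868) = 68.5 nm.

68.5 nm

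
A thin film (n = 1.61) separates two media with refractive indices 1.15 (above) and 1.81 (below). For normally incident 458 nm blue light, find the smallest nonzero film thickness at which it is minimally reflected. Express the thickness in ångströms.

711 Å

Top surface (1.15 → 1.61): reflection off a higher-index medium gives a half-wave phase shift.
Bottom surface (1.61 → 1.81): reflection off a higher-index medium gives a half-wave phase shift.
The two reflections carry the same phase change, so no net offset.
For dark reflection here: 2 n t = (m + ½) λ.
Minimum at m = 0: t = λ / (4 n) = 458 / (4 × 1.61) = 71.1 nm.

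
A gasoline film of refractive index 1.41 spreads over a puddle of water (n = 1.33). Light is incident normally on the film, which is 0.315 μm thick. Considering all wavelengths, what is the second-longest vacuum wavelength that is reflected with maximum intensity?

592 nm

Ray reflecting at the top interface goes from n = 1.0 toward n = 1.41: a half-wave phase shift.
At the lower boundary (n = 1.41 to n = 1.33) the reflected ray undergoes no phase shift.
Exactly one π shift → a net half-wave offset.
With one net inversion, constructive interference in reflection requires 2 n t = (m + ½) λ.
λ = 2 n t / (m + ½). The second-longest wavelength is m = 1: λ = 2 × 1.41 × 315 / 1.50 = 592 nm.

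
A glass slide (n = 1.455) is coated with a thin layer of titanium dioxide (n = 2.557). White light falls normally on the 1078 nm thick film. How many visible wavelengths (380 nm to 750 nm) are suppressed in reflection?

Top surface (1.0 → 2.557): reflection off a higher-index medium gives a half-wave phase shift.
At the lower boundary (n = 2.557 to n = 1.455) the reflected ray undergoes no phase shift.
Net: one phase inversion between the two reflected rays.
With one net inversion, destructive interference in reflection requires 2 n t = m λ.
λ = 2 n t / m = 5513 / m nm.
m=7: 788 nm (IR); m=8: 689 nm (visible); m=9: 613 nm (visible); m=10: 551 nm (visible); m=11: 501 nm (visible); m=12: 459 nm (visible); m=13: 424 nm (visible); m=14: 394 nm (visible); m=15: 368 nm (UV).

7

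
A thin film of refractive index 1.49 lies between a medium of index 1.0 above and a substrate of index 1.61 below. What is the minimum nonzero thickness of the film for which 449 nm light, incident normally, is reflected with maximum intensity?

Top surface (1.0 → 1.49): reflection off a higher-index medium gives a half-wave phase shift.
Ray reflecting at the bottom interface goes from n = 1.49 toward n = 1.61: a half-wave phase shift.
The two reflections carry the same phase change, so no net offset.
With no net inversion, constructive interference in reflection requires 2 n t = m λ.
Minimum nonzero at m = 1: t = λ / (2 n) = 449 / (2 × 1.49) = 151 nm.

151 nm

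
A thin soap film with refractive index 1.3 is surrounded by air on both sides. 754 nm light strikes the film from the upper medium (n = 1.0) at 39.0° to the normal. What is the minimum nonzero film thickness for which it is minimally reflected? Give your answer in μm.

0.331 μm

At the upper boundary (n = 1.0 to n = 1.3) the reflected ray undergoes a half-wave phase shift.
Bottom surface (1.3 → 1.0): reflection off a lower-index medium gives no phase shift.
Exactly one π shift → a net half-wave offset.
So the condition for destructive reflection is 2 n t cos θ_r = m λ.
Snell's law: 1.0 sin 39.0° = 1.3 sin θ_r → sin θ_r = 0.484, cos θ_r = 0.875.
Minimum nonzero at m = 1: t = λ / (2 n cos θ_r) = 754 / (2 × 1.3 × 0.875) = 331 nm.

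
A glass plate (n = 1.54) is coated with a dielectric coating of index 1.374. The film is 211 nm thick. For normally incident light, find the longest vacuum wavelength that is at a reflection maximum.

580 nm

At the upper boundary (n = 1.0 to n = 1.374) the reflected ray undergoes a half-wave phase shift.
Bottom surface (1.374 → 1.54): reflection off a higher-index medium gives a half-wave phase shift.
Zero or two π shifts → no net half-wave offset.
So the condition for constructive reflection is 2 n t = m λ.
λ = 2 n t / m. The longest wavelength is m = 1: λ = 2 × 1.374 × 211 / 1.00 = 580 nm.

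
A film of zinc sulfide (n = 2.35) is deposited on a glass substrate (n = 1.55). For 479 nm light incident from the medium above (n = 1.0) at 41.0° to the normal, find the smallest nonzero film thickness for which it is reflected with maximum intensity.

53.1 nm

At the upper boundary (n = 1.0 to n = 2.35) the reflected ray undergoes a half-wave phase shift.
Ray reflecting at the bottom interface goes from n = 2.35 toward n = 1.55: no phase shift.
Exactly one π shift → a net half-wave offset.
For strong reflection here: 2 n t cos θ_r = (m + ½) λ.
Snell's law: 1.0 sin 41.0° = 2.35 sin θ_r → sin θ_r = 0.279, cos θ_r = 0.960.
Minimum at m = 0: t = λ / (4 n cos θ_r) = 479 / (4 × 2.35 × 0.960) = 53.1 nm.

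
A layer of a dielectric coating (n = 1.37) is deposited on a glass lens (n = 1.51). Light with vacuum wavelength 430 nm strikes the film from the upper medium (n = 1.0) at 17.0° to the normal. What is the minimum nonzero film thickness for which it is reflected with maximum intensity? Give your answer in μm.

Top surface (1.0 → 1.37): reflection off a higher-index medium gives a half-wave phase shift.
Bottom surface (1.37 → 1.51): reflection off a higher-index medium gives a half-wave phase shift.
The two reflections carry the same phase change, so no net offset.
For maximum reflection here: 2 n t cos θ_r = m λ.
Snell's law: 1.0 sin 17.0° = 1.37 sin θ_r → sin θ_r = 0.213, cos θ_r = 0.977.
Minimum nonzero at m = 1: t = λ / (2 n cos θ_r) = 430 / (2 × 1.37 × 0.977) = 161 nm.

0.161 μm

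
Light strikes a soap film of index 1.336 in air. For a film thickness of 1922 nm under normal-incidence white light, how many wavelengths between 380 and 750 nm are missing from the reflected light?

7

Ray reflecting at the top interface goes from n = 1.0 toward n = 1.336: a half-wave phase shift.
Ray reflecting at the bottom interface goes from n = 1.336 toward n = 1.0: no phase shift.
Exactly one π shift → a net half-wave offset.
So the condition for destructive reflection is 2 n t = m λ.
λ = 2 n t / m = 5136 / m nm.
m=6: 856 nm (IR); m=7: 734 nm (visible); m=8: 642 nm (visible); m=9: 571 nm (visible); m=10: 514 nm (visible); m=11: 467 nm (visible); m=12: 428 nm (visible); m=13: 395 nm (visible); m=14: 367 nm (UV).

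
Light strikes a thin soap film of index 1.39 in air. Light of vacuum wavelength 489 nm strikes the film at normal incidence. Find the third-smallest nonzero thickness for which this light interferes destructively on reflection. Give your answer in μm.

At the upper boundary (n = 1.0 to n = 1.39) the reflected ray undergoes a half-wave phase shift.
At the lower boundary (n = 1.39 to n = 1.0) the reflected ray undergoes no phase shift.
Net: one phase inversion between the two reflected rays.
So the condition for destructive reflection is 2 n t = m λ.
The third-smallest nonzero thickness corresponds to m = 3: t = m λ / (2 n) = 3.00 × 489 / (2 × 1.39) = 528 nm.

0.528 μm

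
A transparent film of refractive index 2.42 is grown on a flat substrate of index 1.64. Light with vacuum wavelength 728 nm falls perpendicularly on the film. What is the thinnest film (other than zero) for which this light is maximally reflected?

75.2 nm

Top surface (1.0 → 2.42): reflection off a higher-index medium gives a half-wave phase shift.
Ray reflecting at the bottom interface goes from n = 2.42 toward n = 1.64: no phase shift.
The two reflections differ by half a wavelength.
With one net inversion, constructive interference in reflection requires 2 n t = (m + ½) λ.
Minimum at m = 0: t = λ / (4 n) = 728 / (4 × 2.42) = 75.2 nm.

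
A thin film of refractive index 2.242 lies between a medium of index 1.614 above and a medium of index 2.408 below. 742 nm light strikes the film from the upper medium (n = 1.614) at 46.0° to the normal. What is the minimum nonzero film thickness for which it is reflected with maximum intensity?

Top surface (1.614 → 2.242): reflection off a higher-index medium gives a half-wave phase shift.
Bottom surface (2.242 → 2.408): reflection off a higher-index medium gives a half-wave phase shift.
Zero or two π shifts → no net half-wave offset.
For strong reflection here: 2 n t cos θ_r = m λ.
Snell's law: 1.614 sin 46.0° = 2.242 sin θ_r → sin θ_r = 0.518, cos θ_r = 0.855.
Minimum nonzero at m = 1: t = λ / (2 n cos θ_r) = 742 / (2 × 2.242 × 0.855) = 193 nm.

193 nm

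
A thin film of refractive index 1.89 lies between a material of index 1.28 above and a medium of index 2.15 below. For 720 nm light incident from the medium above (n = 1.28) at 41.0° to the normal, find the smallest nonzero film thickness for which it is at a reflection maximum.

At the upper boundary (n = 1.28 to n = 1.89) the reflected ray undergoes a half-wave phase shift.
Bottom surface (1.89 → 2.15): reflection off a higher-index medium gives a half-wave phase shift.
Net: no relative phase inversion (both shifts match).
So the condition for constructive reflection is 2 n t cos θ_r = m λ.
Snell's law: 1.28 sin 41.0° = 1.89 sin θ_r → sin θ_r = 0.444, cos θ_r = 0.896.
Minimum nonzero at m = 1: t = λ / (2 n cos θ_r) = 720 / (2 × 1.89 × 0.896) = 213 nm.

213 nm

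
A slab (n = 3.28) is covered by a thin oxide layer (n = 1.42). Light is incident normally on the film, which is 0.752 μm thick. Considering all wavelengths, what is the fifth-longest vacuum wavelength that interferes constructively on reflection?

427 nm

Ray reflecting at the top interface goes from n = 1.0 toward n = 1.42: a half-wave phase shift.
At the lower boundary (n = 1.42 to n = 3.28) the reflected ray undergoes a half-wave phase shift.
The two reflections carry the same phase change, so no net offset.
For bright reflection here: 2 n t = m λ.
λ = 2 n t / m. The fifth-longest wavelength is m = 5: λ = 2 × 1.42 × 752 / 5.00 = 427 nm.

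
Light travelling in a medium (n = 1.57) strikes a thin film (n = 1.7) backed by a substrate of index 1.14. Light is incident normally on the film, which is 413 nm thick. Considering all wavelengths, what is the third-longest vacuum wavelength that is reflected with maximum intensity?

Ray reflecting at the top interface goes from n = 1.57 toward n = 1.7: a half-wave phase shift.
At the lower boundary (n = 1.7 to n = 1.14) the reflected ray undergoes no phase shift.
Exactly one π shift → a net half-wave offset.
So the condition for constructive reflection is 2 n t = (m + ½) λ.
λ = 2 n t / (m + ½). The third-longest wavelength is m = 2: λ = 2 × 1.7 × 413 / 2.50 = 562 nm.

562 nm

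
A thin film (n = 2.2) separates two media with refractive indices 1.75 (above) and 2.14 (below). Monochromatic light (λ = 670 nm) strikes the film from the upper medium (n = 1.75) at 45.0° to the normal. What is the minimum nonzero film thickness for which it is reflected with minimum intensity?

At the upper boundary (n = 1.75 to n = 2.2) the reflected ray undergoes a half-wave phase shift.
Ray reflecting at the bottom interface goes from n = 2.2 toward n = 2.14: no phase shift.
The two reflections differ by half a wavelength.
For minimum reflection here: 2 n t cos θ_r = m λ.
Snell's law: 1.75 sin 45.0° = 2.2 sin θ_r → sin θ_r = 0.562, cos θ_r = 0.827.
Minimum nonzero at m = 1: t = λ / (2 n cos θ_r) = 670 / (2 × 2.2 × 0.827) = 184 nm.

184 nm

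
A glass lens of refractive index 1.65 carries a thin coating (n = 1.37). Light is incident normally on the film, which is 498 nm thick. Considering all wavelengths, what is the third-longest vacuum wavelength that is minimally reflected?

At the upper boundary (n = 1.0 to n = 1.37) the reflected ray undergoes a half-wave phase shift.
Bottom surface (1.37 → 1.65): reflection off a higher-index medium gives a half-wave phase shift.
The two reflections carry the same phase change, so no net offset.
For dark reflection here: 2 n t = (m + ½) λ.
λ = 2 n t / (m + ½). The third-longest wavelength is m = 2: λ = 2 × 1.37 × 498 / 2.50 = 546 nm.

546 nm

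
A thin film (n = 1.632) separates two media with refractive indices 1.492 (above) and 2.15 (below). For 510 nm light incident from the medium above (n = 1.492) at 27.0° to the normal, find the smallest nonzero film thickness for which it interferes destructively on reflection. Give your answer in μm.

At the upper boundary (n = 1.492 to n = 1.632) the reflected ray undergoes a half-wave phase shift.
Bottom surface (1.632 → 2.15): reflection off a higher-index medium gives a half-wave phase shift.
Net: no relative phase inversion (both shifts match).
So the condition for destructive reflection is 2 n t cos θ_r = (m + ½) λ.
Snell's law: 1.492 sin 27.0° = 1.632 sin θ_r → sin θ_r = 0.415, cos θ_r = 0.910.
Minimum at m = 0: t = λ / (4 n cos θ_r) = 510 / (4 × 1.632 × 0.910) = 85.9 nm.

0.0859 μm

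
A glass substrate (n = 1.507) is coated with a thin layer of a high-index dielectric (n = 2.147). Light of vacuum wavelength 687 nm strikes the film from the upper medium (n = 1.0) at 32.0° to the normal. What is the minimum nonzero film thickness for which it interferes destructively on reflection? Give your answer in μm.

0.165 μm

Ray reflecting at the top interface goes from n = 1.0 toward n = 2.147: a half-wave phase shift.
Bottom surface (2.147 → 1.507): reflection off a lower-index medium gives no phase shift.
Exactly one π shift → a net half-wave offset.
So the condition for destructive reflection is 2 n t cos θ_r = m λ.
Snell's law: 1.0 sin 32.0° = 2.147 sin θ_r → sin θ_r = 0.247, cos θ_r = 0.969.
Minimum nonzero at m = 1: t = λ / (2 n cos θ_r) = 687 / (2 × 2.147 × 0.969) = 165 nm.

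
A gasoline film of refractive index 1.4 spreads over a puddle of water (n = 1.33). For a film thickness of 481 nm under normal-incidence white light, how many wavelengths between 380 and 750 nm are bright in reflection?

2

Ray reflecting at the top interface goes from n = 1.0 toward n = 1.4: a half-wave phase shift.
At the lower boundary (n = 1.4 to n = 1.33) the reflected ray undergoes no phase shift.
The two reflections differ by half a wavelength.
For maximum reflection here: 2 n t = (m + ½) λ.
λ = 2 n t / (m + ½) = 1347 / (m + ½) nm.
m=1: 898 nm (IR); m=2: 539 nm (visible); m=3: 385 nm (visible); m=4: 299 nm (UV).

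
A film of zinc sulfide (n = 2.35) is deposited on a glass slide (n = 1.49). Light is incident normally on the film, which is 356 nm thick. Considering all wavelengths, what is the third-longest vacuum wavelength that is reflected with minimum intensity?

558 nm

Ray reflecting at the top interface goes from n = 1.0 toward n = 2.35: a half-wave phase shift.
Ray reflecting at the bottom interface goes from n = 2.35 toward n = 1.49: no phase shift.
Net: one phase inversion between the two reflected rays.
So the condition for destructive reflection is 2 n t = m λ.
λ = 2 n t / m. The third-longest wavelength is m = 3: λ = 2 × 2.35 × 356 / 3.00 = 558 nm.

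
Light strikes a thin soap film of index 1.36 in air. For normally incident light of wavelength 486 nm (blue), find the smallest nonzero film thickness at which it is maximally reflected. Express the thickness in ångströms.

893 Å

Ray reflecting at the top interface goes from n = 1.0 toward n = 1.36: a half-wave phase shift.
Bottom surface (1.36 → 1.0): reflection off a lower-index medium gives no phase shift.
Exactly one π shift → a net half-wave offset.
So the condition for constructive reflection is 2 n t = (m + ½) λ.
Minimum at m = 0: t = λ / (4 n) = 486 / (4 × 1.36) = 89.3 nm.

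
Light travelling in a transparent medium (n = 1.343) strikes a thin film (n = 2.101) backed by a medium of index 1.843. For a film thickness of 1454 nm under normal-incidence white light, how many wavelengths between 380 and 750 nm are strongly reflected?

Top surface (1.343 → 2.101): reflection off a higher-index medium gives a half-wave phase shift.
At the lower boundary (n = 2.101 to n = 1.843) the reflected ray undergoes no phase shift.
Exactly one π shift → a net half-wave offset.
For maximum reflection here: 2 n t = (m + ½) λ.
λ = 2 n t / (m + ½) = 6110 / (m + ½) nm.
m=7: 815 nm (IR); m=8: 719 nm (visible); m=9: 643 nm (visible); m=10: 582 nm (visible); m=11: 531 nm (visible); m=12: 489 nm (visible); m=13: 453 nm (visible); m=14: 421 nm (visible); m=15: 394 nm (visible); m=16: 370 nm (UV).

8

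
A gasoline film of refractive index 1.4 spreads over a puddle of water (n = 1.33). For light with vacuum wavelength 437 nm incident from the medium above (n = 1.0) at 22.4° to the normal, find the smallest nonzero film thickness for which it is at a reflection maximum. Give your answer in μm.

At the upper boundary (n = 1.0 to n = 1.4) the reflected ray undergoes a half-wave phase shift.
At the lower boundary (n = 1.4 to n = 1.33) the reflected ray undergoes no phase shift.
Exactly one π shift → a net half-wave offset.
With one net inversion, constructive interference in reflection requires 2 n t cos θ_r = (m + ½) λ.
Snell's law: 1.0 sin 22.4° = 1.4 sin θ_r → sin θ_r = 0.272, cos θ_r = 0.962.
Minimum at m = 0: t = λ / (4 n cos θ_r) = 437 / (4 × 1.4 × 0.962) = 81.1 nm.

0.0811 μm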